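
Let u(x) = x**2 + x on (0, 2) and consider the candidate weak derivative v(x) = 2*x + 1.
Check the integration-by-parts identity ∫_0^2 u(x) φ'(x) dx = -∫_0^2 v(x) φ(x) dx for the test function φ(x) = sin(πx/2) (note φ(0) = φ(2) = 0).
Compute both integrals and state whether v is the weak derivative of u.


LHS = -12/π, RHS = -12/π. Yes, v = u' weakly.

u(x) = x**2 + x, classical derivative u'(x) = 2*x + 1.
φ(x) = sin(πx/2), so φ'(x) = π*cos(π*x/2)/2.
Note φ(0) = φ(2) = 0, so the boundary term u·φ vanishes.
LHS = ∫_0^2 u(x) φ'(x) dx = ∫_0^2 (π*x^2*cos(π*x/2)/2 + π*x*cos(π*x/2)/2) dx. Term by term:
  ∫_0^2 π*x*cos(π*x/2)/2 dx = -4/π;  ∫_0^2 π*x^2*cos(π*x/2)/2 dx = -8/π.
Sum: -4/π − 8/π = -12/π.
So LHS = -12/π.
∫_0^2 v(x) φ(x) dx = ∫_0^2 (2*x*sin(π*x/2) + sin(π*x/2)) dx. Term by term:
  ∫_0^2 2*x*sin(π*x/2) dx = 8/π;  ∫_0^2 sin(π*x/2) dx = 4/π.
Sum: 8/π + 4/π = 12/π.
So RHS = -∫_0^2 v(x) φ(x) dx = -12/π.
LHS = RHS, so the identity holds for this test φ.
Moreover u is smooth here and v(x) = u'(x) = 2*x + 1 pointwise, so the identity holds for every test function. Hence v is the weak derivative of u.


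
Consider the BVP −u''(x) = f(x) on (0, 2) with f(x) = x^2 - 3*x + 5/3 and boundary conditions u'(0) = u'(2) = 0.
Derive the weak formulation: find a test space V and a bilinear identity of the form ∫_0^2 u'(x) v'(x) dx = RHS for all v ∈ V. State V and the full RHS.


V = H^1(0, 2) (no boundary constraint on v; u is determined up to an additive constant); weak form: ∫_0^2 u'v' dx = ∫_0^2 (x^2 - 3*x + 5/3) v dx for all v ∈ V.

Multiply both sides by a test function v and integrate from 0 to 2:
  ∫_0^2 −u''(x) v(x) dx = ∫_0^2 f(x) v(x) dx.
Integrate the LHS by parts once:
  ∫_0^2 −u'' v dx = −[u'(x) v(x)]_0^2 + ∫_0^2 u'(x) v'(x) dx.
Thus ∫_0^2 u'(x) v'(x) dx = ∫_0^2 f(x) v(x) dx + [u'(x) v(x)]_0^2.
Choose V so that boundary terms are either known or forced to vanish.
u has homogeneous Neumann: u'(0) = u'(2) = 0. So [u' v]_0^2 = 0·v(2) − 0·v(0) = 0 for any v; take V = H^1(0, 2).
Weak formulation: find u (satisfying any essential BC) such that ∫_0^2 u'(x) v'(x) dx = ∫_0^2 f v dx for all v ∈ V (homogeneous Neumann, so boundary terms vanish).
Substituting f(x) = x^2 - 3*x + 5/3, the right-hand side is ∫_0^2 (x^2 - 3*x + 5/3) v dx.
Compatibility check (pure Neumann): taking v ≡ 1 ∈ V gives 0 = ∫_0^2 f dx + (0) − (0), i.e. ∫_0^2 f dx must equal u'(0) − u'(2) = 0. Indeed ∫_0^2 (x^2 - 3*x + 5/3) dx = 0, so the data are compatible. The solution is then unique only up to an additive constant (fix it e.g. by requiring ∫_0^2 u dx = 0).


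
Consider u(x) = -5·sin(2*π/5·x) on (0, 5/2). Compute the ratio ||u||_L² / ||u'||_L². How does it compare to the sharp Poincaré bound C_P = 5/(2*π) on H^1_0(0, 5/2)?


||u||_L² / ||u'||_L² = 5/(2*π) = C_P.

u(x) = -5·sin(2*π/5·x), so u'(x) = -2*π*cos(2*π*x/5).
Writing u(x) = A·sin(kπx/L) with A = -5 and k = 1, use ∫_0^L sin²(kπx/L) dx = L/2 and ∫_0^L cos²(kπx/L) dx = L/2.
u² = 25·sin²(2*π/5·x) and (u')² = 4*π^2·cos²(2*π/5·x), and each of sin², cos² integrates to L/2 = 5/4 over (0, 5/2).
∫_0^5/2 u² dx = 125/4, so ||u||_L² = 5*sqrt(5)/2.
∫_0^5/2 (u')² dx = 5*π^2, so ||u'||_L² = sqrt(5)*π.
Ratio ||u||_L² / ||u'||_L² = 5/(2*π).
Sharp Poincaré constant on H^1_0(0, 5/2) is C_P = L/π = 5/(2*π), achieved by sin(2*π/5·x).
This is the k = 1 eigenfunction (up to amplitude), so the ratio equals the sharp Poincaré constant exactly.


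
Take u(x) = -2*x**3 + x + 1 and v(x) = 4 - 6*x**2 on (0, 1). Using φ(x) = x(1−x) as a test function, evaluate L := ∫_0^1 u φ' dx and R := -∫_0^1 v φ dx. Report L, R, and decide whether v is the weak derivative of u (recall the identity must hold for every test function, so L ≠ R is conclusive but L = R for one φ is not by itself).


LHS = 2/15, RHS = -11/30. No, v is not the weak derivative of u.

u(x) = -2*x**3 + x + 1, classical derivative u'(x) = 1 - 6*x**2.
φ(x) = x(1−x), so φ'(x) = 1 - 2*x.
Note φ(0) = φ(1) = 0, so the boundary term u·φ vanishes.
LHS = ∫_0^1 u(x) φ'(x) dx = ∫_0^1 (4*x^4 - 2*x^3 - 2*x^2 - x + 1) dx. Term by term:
  ∫_0^1 4*x^4 dx = 4/5;  ∫_0^1 -2*x^3 dx = -1/2;  ∫_0^1 -2*x^2 dx = -2/3;
  ∫_0^1 -x dx = -1/2;  ∫_0^1 1 dx = 1.
Sum: 4/5 − 1/2 − 2/3 − 1/2 + 1 = 2/15.
So LHS = 2/15.
∫_0^1 v(x) φ(x) dx = ∫_0^1 (6*x^4 - 6*x^3 - 4*x^2 + 4*x) dx. Term by term:
  ∫_0^1 6*x^4 dx = 6/5;  ∫_0^1 -6*x^3 dx = -3/2;  ∫_0^1 -4*x^2 dx = -4/3;
  ∫_0^1 4*x dx = 2.
Sum: 6/5 − 3/2 − 4/3 + 2 = 11/30.
So RHS = -∫_0^1 v(x) φ(x) dx = -11/30.
LHS − RHS = 1/2 ≠ 0, so the identity fails.
(For a valid weak derivative the identity must hold for EVERY test function, in particular this one. The failure shows v is NOT the weak derivative of u.)
Correct weak derivative would be u'(x) = 1 - 6*x**2.


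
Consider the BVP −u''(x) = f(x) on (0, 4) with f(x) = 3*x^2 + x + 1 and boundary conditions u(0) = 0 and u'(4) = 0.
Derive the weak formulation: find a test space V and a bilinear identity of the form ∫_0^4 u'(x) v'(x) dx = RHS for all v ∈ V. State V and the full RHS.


V = {v ∈ H^1(0, 4) : v(0) = 0} (test functions vanish at x = 0 where u is specified); weak form: ∫_0^4 u'v' dx = ∫_0^4 (3*x^2 + x + 1) v dx for all v ∈ V.

Multiply both sides by a test function v and integrate from 0 to 4:
  ∫_0^4 −u''(x) v(x) dx = ∫_0^4 f(x) v(x) dx.
Integrate the LHS by parts once:
  ∫_0^4 −u'' v dx = −[u'(x) v(x)]_0^4 + ∫_0^4 u'(x) v'(x) dx.
Thus ∫_0^4 u'(x) v'(x) dx = ∫_0^4 f(x) v(x) dx + [u'(x) v(x)]_0^4.
Choose V so that boundary terms are either known or forced to vanish.
Mixed BC: u(0) = 0 (Dirichlet) and u'(4) = 0 (Neumann). Define V = {v ∈ H^1(0, 4) : v(0) = 0}. Then [u' v]_0^4 = u'(4)·v(4) − u'(0)·0 = 0.
Weak formulation: find u (satisfying any essential BC) such that ∫_0^4 u'(x) v'(x) dx = ∫_0^4 f v dx for all v ∈ V (Dirichlet at 0 absorbed into V; the Neumann datum at x = 4 is zero, so no boundary term remains).
Substituting f(x) = 3*x^2 + x + 1, the right-hand side is ∫_0^4 (3*x^2 + x + 1) v dx.


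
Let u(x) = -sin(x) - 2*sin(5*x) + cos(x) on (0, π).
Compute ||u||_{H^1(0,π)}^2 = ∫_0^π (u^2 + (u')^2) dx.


||u||_{H^1(0,π)}^2 = 54*π

u'(x) = -sin(x) - cos(x) - 10*cos(5*x).
Expand u² and (u')² and integrate term by term on (0, π), using: for integers n ≥ 1, ∫_0^π sin²(nx) dx = ∫_0^π cos²(nx) dx = π/2; for n ≠ n', ∫_0^π sin(nx)sin(n'x) dx = ∫_0^π cos(nx)cos(n'x) dx = 0; and by product-to-sum, ∫_0^π sin(nx)cos(n'x) dx = ½∫_0^π [sin((n+n')x) + sin((n−n')x)] dx, which is 0 when n+n' is even and 2n/(n²−n'²) when n+n' is odd (it need not vanish on (0, π)).
  u² squared terms: (-1)²·∫sin(x)² dx = 1·π/2 = π/2;  (-2)²·∫sin(5x)² dx = 4·π/2 = 2*π;  (1)²·∫cos(x)² dx = 1·π/2 = π/2.
  u² cross terms: 2·(-1)·(-2)·∫sin(x)·sin(5x) dx = 4·(0) = 0;  2·(-1)·(1)·∫sin(x)·cos(x) dx = -2·(0) = 0;  2·(-2)·(1)·∫sin(5x)·cos(x) dx = -4·(0) = 0.
  So ∫_0^π u² dx = π/2 + 2*π + π/2 + 0 + 0 + 0 = 3*π.
  (u')² squared terms: (-1)²·∫cos(x)² dx = 1·π/2 = π/2;  (-1)²·∫sin(x)² dx = 1·π/2 = π/2;  (-10)²·∫cos(5x)² dx = 100·π/2 = 50*π.
  (u')² cross terms: 2·(-1)·(-1)·∫cos(x)·sin(x) dx = 2·(0) = 0;  2·(-1)·(-10)·∫cos(x)·cos(5x) dx = 20·(0) = 0;  2·(-1)·(-10)·∫sin(x)·cos(5x) dx = 20·(0) = 0.
  So ∫_0^π (u')² dx = π/2 + π/2 + 50*π + 0 + 0 + 0 = 51*π.
||u||_{H^1}^2 = (3*π) + (51*π) = 54*π.


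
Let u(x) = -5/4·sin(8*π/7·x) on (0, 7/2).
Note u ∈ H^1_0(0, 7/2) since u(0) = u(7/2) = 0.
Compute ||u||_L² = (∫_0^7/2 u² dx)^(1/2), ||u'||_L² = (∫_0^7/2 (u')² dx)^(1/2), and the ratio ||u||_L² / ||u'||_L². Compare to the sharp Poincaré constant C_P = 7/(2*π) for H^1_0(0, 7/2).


||u||_L² / ||u'||_L² = 7/(8*π) < C_P = 7/(2*π).

u(x) = -5/4·sin(8*π/7·x), so u'(x) = -10*π*cos(8*π*x/7)/7.
Writing u(x) = A·sin(kπx/L) with A = -5/4 and k = 4, use ∫_0^L sin²(kπx/L) dx = L/2 and ∫_0^L cos²(kπx/L) dx = L/2.
u² = 25/16·sin²(8*π/7·x) and (u')² = 100*π^2/49·cos²(8*π/7·x), and each of sin², cos² integrates to L/2 = 7/4 over (0, 7/2).
∫_0^7/2 u² dx = 175/64, so ||u||_L² = 5*sqrt(7)/8.
∫_0^7/2 (u')² dx = 25*π^2/7, so ||u'||_L² = 5*sqrt(7)*π/7.
Ratio ||u||_L² / ||u'||_L² = 7/(8*π).
Sharp Poincaré constant on H^1_0(0, 7/2) is C_P = L/π = 7/(2*π), achieved by sin(2*π/7·x).
This is the k = 4 harmonic; the ratio L/(kπ) is strictly less than C_P = L/π, consistent with the sharp inequality ||u||_L² ≤ C_P ||u'||_L².


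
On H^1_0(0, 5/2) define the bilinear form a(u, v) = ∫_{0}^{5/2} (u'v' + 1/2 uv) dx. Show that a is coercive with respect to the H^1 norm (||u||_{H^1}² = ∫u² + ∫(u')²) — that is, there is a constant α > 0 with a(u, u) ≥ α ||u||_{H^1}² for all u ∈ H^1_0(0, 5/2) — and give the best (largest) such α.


α = (25 + 8*π^2)/(2*(25 + 4*π^2))

Coercivity of a(·,·) on H^1_0(0, 5/2) means a(u, u) ≥ α ||u||_{H^1}² for every u ∈ H^1_0.
The interval has length L = 5/2, and Poincaré/coercivity depend only on L. Here a(u, u) = ∫(u')² + (1/2)·∫u².
Here 0 < c = 1/2 < 1. The condition a(u,u) ≥ α||u||_{H^1}² reads (1−α)∫(u')² ≥ (α−c)∫u². Any admissible α is ≤ 1 (rapidly oscillating u have ∫u²/∫(u')² → 0), and α = 1 would force 0 ≥ (1−c)∫u², impossible since c < 1; so 1−α > 0. By the sharp Poincaré inequality on H^1_0 of an interval of length L, ∫(u')² ≥ (π/L)²∫u² with equality for the first sine mode sin(π(x−x₀)/L) (x₀ the left endpoint), so the inequality holds for all u iff (1−α)(π/L)² ≥ α − c, i.e. α ≤ ((π/L)² + c)/((π/L)² + 1) = (1 + c(L/π)²)/(1 + (L/π)²). With (π/L)² = 4*π^2/25 and c = 1/2, the largest admissible constant is α = ((π/L)² + c)/((π/L)² + 1).
Simplifying, α = (25 + 8*π^2)/(2*(25 + 4*π^2)).


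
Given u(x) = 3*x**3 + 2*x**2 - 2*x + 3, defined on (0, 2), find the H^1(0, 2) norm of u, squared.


||u||_{H^1}^2 = 109946/105

The H^1 norm (squared) on an interval (0, L) is
  ||u||_{H^1}^2 = ∫_0^L u(x)^2 dx + ∫_0^L u'(x)^2 dx.
Compute u'(x) = 9*x**2 + 4*x - 2.
Then u(x)^2 = 9*x**6 + 12*x**5 - 8*x**4 + 10*x**3 + 16*x**2 - 12*x + 9 and u'(x)^2 = 81*x**4 + 72*x**3 - 20*x**2 - 16*x + 4.
Integrate each monomial from 0 to 2 using ∫_0^2 c·x^n dx = c·2^(n+1)/(n+1):
  ∫_0^2 u(x)^2 dx = ∫_0^2 (9*x^6 + 12*x^5 - 8*x^4 + 10*x^3 + 16*x^2 - 12*x + 9) dx. Term by term:
    ∫_0^2 9*x^6 dx = 1152/7;  ∫_0^2 12*x^5 dx = 128;  ∫_0^2 -8*x^4 dx = -256/5;
    ∫_0^2 10*x^3 dx = 40;  ∫_0^2 16*x^2 dx = 128/3;  ∫_0^2 -12*x dx = -24;
    ∫_0^2 9 dx = 18.
  Sum: 1152/7 + 128 − 256/5 + 40 + 128/3 − 24 + 18 = 33394/105.
  ∫_0^2 u'(x)^2 dx = ∫_0^2 (81*x^4 + 72*x^3 - 20*x^2 - 16*x + 4) dx. Term by term:
    ∫_0^2 81*x^4 dx = 2592/5;  ∫_0^2 72*x^3 dx = 288;  ∫_0^2 -20*x^2 dx = -160/3;
    ∫_0^2 -16*x dx = -32;  ∫_0^2 4 dx = 8.
  Sum: 2592/5 + 288 − 160/3 − 32 + 8 = 10936/15.
Adding: ||u||_{H^1}^2 = 33394/105 + 10936/15 = 109946/105.


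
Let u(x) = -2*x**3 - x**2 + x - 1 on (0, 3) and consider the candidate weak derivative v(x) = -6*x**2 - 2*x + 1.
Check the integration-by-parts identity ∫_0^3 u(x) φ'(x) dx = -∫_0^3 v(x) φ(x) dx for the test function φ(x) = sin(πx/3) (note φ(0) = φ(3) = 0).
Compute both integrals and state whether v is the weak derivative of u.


LHS = -648/π^3 + 174/π, RHS = -648/π^3 + 174/π. Yes, v = u' weakly.

u(x) = -2*x**3 - x**2 + x - 1, classical derivative u'(x) = -6*x**2 - 2*x + 1.
φ(x) = sin(πx/3), so φ'(x) = π*cos(π*x/3)/3.
Note φ(0) = φ(3) = 0, so the boundary term u·φ vanishes.
LHS = ∫_0^3 u(x) φ'(x) dx = ∫_0^3 (-2*π*x^3*cos(π*x/3)/3 - π*x^2*cos(π*x/3)/3 + π*x*cos(π*x/3)/3 - π*cos(π*x/3)/3) dx. Term by term:
  ∫_0^3 -π*cos(π*x/3)/3 dx = 0;  ∫_0^3 -2*π*x^3*cos(π*x/3)/3 dx = -648/π^3 + 162/π;  ∫_0^3 -π*x^2*cos(π*x/3)/3 dx = 18/π;
  ∫_0^3 π*x*cos(π*x/3)/3 dx = -6/π.
Sum: 0 + -648/π^3 + 162/π + 18/π − 6/π = -648/π^3 + 174/π.
So LHS = -648/π^3 + 174/π.
∫_0^3 v(x) φ(x) dx = ∫_0^3 (-6*x^2*sin(π*x/3) - 2*x*sin(π*x/3) + sin(π*x/3)) dx. Term by term:
  ∫_0^3 -6*x^2*sin(π*x/3) dx = -162/π + 648/π^3;  ∫_0^3 -2*x*sin(π*x/3) dx = -18/π;  ∫_0^3 sin(π*x/3) dx = 6/π.
Sum: -162/π + 648/π^3 − 18/π + 6/π = -174/π + 648/π^3.
So RHS = -∫_0^3 v(x) φ(x) dx = -648/π^3 + 174/π.
LHS = RHS, so the identity holds for this test φ.
Moreover u is smooth here and v(x) = u'(x) = -6*x**2 - 2*x + 1 pointwise, so the identity holds for every test function. Hence v is the weak derivative of u.


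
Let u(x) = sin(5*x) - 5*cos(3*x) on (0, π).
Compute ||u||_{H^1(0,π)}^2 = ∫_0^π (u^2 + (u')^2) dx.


||u||_{H^1(0,π)}^2 = 138*π

u'(x) = 15*sin(3*x) + 5*cos(5*x).
Expand u² and (u')² and integrate term by term on (0, π), using: for integers n ≥ 1, ∫_0^π sin²(nx) dx = ∫_0^π cos²(nx) dx = π/2; for n ≠ n', ∫_0^π sin(nx)sin(n'x) dx = ∫_0^π cos(nx)cos(n'x) dx = 0; and by product-to-sum, ∫_0^π sin(nx)cos(n'x) dx = ½∫_0^π [sin((n+n')x) + sin((n−n')x)] dx, which is 0 when n+n' is even and 2n/(n²−n'²) when n+n' is odd (it need not vanish on (0, π)).
  u² squared terms: (-5)²·∫cos(3x)² dx = 25·π/2 = 25*π/2;  (1)²·∫sin(5x)² dx = 1·π/2 = π/2.
  u² cross terms: 2·(-5)·(1)·∫cos(3x)·sin(5x) dx = -10·(0) = 0.
  So ∫_0^π u² dx = 25*π/2 + π/2 + 0 = 13*π.
  (u')² squared terms: (5)²·∫cos(5x)² dx = 25·π/2 = 25*π/2;  (15)²·∫sin(3x)² dx = 225·π/2 = 225*π/2.
  (u')² cross terms: 2·(5)·(15)·∫cos(5x)·sin(3x) dx = 150·(0) = 0.
  So ∫_0^π (u')² dx = 25*π/2 + 225*π/2 + 0 = 125*π.
||u||_{H^1}^2 = (13*π) + (125*π) = 138*π.


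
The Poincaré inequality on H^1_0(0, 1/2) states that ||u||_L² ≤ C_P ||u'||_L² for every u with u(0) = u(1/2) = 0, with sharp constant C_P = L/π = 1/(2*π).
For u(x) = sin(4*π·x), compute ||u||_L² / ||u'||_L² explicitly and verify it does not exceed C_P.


||u||_L² / ||u'||_L² = 1/(4*π) < C_P = 1/(2*π).

u(x) = sin(4*π·x), so u'(x) = 4*π*cos(4*π*x).
Writing u(x) = A·sin(kπx/L) with A = 1 and k = 2, use ∫_0^L sin²(kπx/L) dx = L/2 and ∫_0^L cos²(kπx/L) dx = L/2.
u² = 1·sin²(4*π·x) and (u')² = 16*π^2·cos²(4*π·x), and each of sin², cos² integrates to L/2 = 1/4 over (0, 1/2).
∫_0^1/2 u² dx = 1/4, so ||u||_L² = 1/2.
∫_0^1/2 (u')² dx = 4*π^2, so ||u'||_L² = 2*π.
Ratio ||u||_L² / ||u'||_L² = 1/(4*π).
Sharp Poincaré constant on H^1_0(0, 1/2) is C_P = L/π = 1/(2*π), achieved by sin(2*π·x).
This is the k = 2 harmonic; the ratio L/(kπ) is strictly less than C_P = L/π, consistent with the sharp inequality ||u||_L² ≤ C_P ||u'||_L².


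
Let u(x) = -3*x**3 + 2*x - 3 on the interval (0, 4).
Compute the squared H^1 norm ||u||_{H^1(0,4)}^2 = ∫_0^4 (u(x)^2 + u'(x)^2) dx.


||u||_{H^1}^2 = 3740276/105

The H^1 norm (squared) on an interval (0, L) is
  ||u||_{H^1}^2 = ∫_0^L u(x)^2 dx + ∫_0^L u'(x)^2 dx.
Compute u'(x) = 2 - 9*x**2.
Then u(x)^2 = 9*x**6 - 12*x**4 + 18*x**3 + 4*x**2 - 12*x + 9 and u'(x)^2 = 81*x**4 - 36*x**2 + 4.
Integrate each monomial from 0 to 4 using ∫_0^4 c·x^n dx = c·4^(n+1)/(n+1):
  ∫_0^4 u(x)^2 dx = ∫_0^4 (9*x^6 - 12*x^4 + 18*x^3 + 4*x^2 - 12*x + 9) dx. Term by term:
    ∫_0^4 9*x^6 dx = 147456/7;  ∫_0^4 -12*x^4 dx = -12288/5;  ∫_0^4 18*x^3 dx = 1152;
    ∫_0^4 4*x^2 dx = 256/3;  ∫_0^4 -12*x dx = -96;  ∫_0^4 9 dx = 36.
  Sum: 147456/7 − 12288/5 + 1152 + 256/3 − 96 + 36 = 2077412/105.
  ∫_0^4 u'(x)^2 dx = ∫_0^4 (81*x^4 - 36*x^2 + 4) dx. Term by term:
    ∫_0^4 81*x^4 dx = 82944/5;  ∫_0^4 -36*x^2 dx = -768;  ∫_0^4 4 dx = 16.
  Sum: 82944/5 − 768 + 16 = 79184/5.
Adding: ||u||_{H^1}^2 = 2077412/105 + 79184/5 = 3740276/105.


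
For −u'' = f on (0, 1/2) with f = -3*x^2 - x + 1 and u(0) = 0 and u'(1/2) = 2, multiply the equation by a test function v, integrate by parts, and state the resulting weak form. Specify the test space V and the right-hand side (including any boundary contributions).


V = {v ∈ H^1(0, 1/2) : v(0) = 0} (test functions vanish at x = 0 where u is specified); weak form: ∫_0^1/2 u'v' dx = ∫_0^1/2 (-3*x^2 - x + 1) v dx + 2·v(1/2) for all v ∈ V.

Multiply both sides by a test function v and integrate from 0 to 1/2:
  ∫_0^1/2 −u''(x) v(x) dx = ∫_0^1/2 f(x) v(x) dx.
Integrate the LHS by parts once:
  ∫_0^1/2 −u'' v dx = −[u'(x) v(x)]_0^1/2 + ∫_0^1/2 u'(x) v'(x) dx.
Thus ∫_0^1/2 u'(x) v'(x) dx = ∫_0^1/2 f(x) v(x) dx + [u'(x) v(x)]_0^1/2.
Choose V so that boundary terms are either known or forced to vanish.
Mixed BC: u(0) = 0 (Dirichlet) and u'(1/2) = 2 (Neumann). Define V = {v ∈ H^1(0, 1/2) : v(0) = 0}. Then [u' v]_0^1/2 = u'(1/2)·v(1/2) − u'(0)·0 = 2·v(1/2).
Weak formulation: find u (satisfying any essential BC) such that ∫_0^1/2 u'(x) v'(x) dx = ∫_0^1/2 f v dx + 2·v(1/2) for all v ∈ V (Dirichlet at 0 absorbed into V; Neumann datum at x = 1/2 contributes the boundary term).
Substituting f(x) = -3*x^2 - x + 1, the right-hand side is ∫_0^1/2 (-3*x^2 - x + 1) v dx + 2·v(1/2).


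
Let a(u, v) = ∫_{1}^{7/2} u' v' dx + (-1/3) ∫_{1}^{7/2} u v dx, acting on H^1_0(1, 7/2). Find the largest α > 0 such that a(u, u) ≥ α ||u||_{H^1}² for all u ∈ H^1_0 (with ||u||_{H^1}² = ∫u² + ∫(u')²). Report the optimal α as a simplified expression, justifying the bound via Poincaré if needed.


α = (-25 + 12*π^2)/(3*(25 + 4*π^2))

Coercivity of a(·,·) on H^1_0(1, 7/2) means a(u, u) ≥ α ||u||_{H^1}² for every u ∈ H^1_0.
The interval has length L = 5/2, and Poincaré/coercivity depend only on L. Here a(u, u) = ∫(u')² + (-1/3)·∫u².
Here c = -1/3 < 0 with |c| < (π/L)² = 4*π^2/25, so coercivity still holds. The condition a(u,u) ≥ α||u||_{H^1}² reads (1−α)∫(u')² ≥ (α−c)∫u². Any admissible α is ≤ 1 (rapidly oscillating u have ∫u²/∫(u')² → 0), and α = 1 would force 0 ≥ (1−c)∫u², impossible since c < 1; so 1−α > 0. By the sharp Poincaré inequality on H^1_0 of an interval of length L, ∫(u')² ≥ (π/L)²∫u² with equality for the first sine mode sin(π(x−x₀)/L) (x₀ the left endpoint), so the inequality holds for all u iff (1−α)(π/L)² ≥ α − c, i.e. α ≤ ((π/L)² + c)/((π/L)² + 1) = (1 + c(L/π)²)/(1 + (L/π)²). (Direct route, valid since c ≤ 0: Poincaré gives c∫u² ≥ c(L/π)²∫(u')², so a(u,u) ≥ (1 + c(L/π)²)∫(u')², while ||u||_{H^1}² ≤ (1 + (L/π)²)∫(u')²; dividing yields the same α.) With (π/L)² = 4*π^2/25 and c = -1/3, the largest admissible constant is α = ((π/L)² + c)/((π/L)² + 1).
Simplifying, α = (-25 + 12*π^2)/(3*(25 + 4*π^2)).


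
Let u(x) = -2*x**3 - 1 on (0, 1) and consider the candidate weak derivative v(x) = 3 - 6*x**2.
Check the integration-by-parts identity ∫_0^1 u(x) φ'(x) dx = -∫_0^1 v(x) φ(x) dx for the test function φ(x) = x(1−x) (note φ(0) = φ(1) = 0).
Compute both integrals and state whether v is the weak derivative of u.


LHS = 3/10, RHS = -1/5. No, v is not the weak derivative of u.

u(x) = -2*x**3 - 1, classical derivative u'(x) = -6*x**2.
φ(x) = x(1−x), so φ'(x) = 1 - 2*x.
Note φ(0) = φ(1) = 0, so the boundary term u·φ vanishes.
LHS = ∫_0^1 u(x) φ'(x) dx = ∫_0^1 (4*x^4 - 2*x^3 + 2*x - 1) dx. Term by term:
  ∫_0^1 4*x^4 dx = 4/5;  ∫_0^1 -2*x^3 dx = -1/2;  ∫_0^1 2*x dx = 1;
  ∫_0^1 -1 dx = -1.
Sum: 4/5 − 1/2 + 1 − 1 = 3/10.
So LHS = 3/10.
∫_0^1 v(x) φ(x) dx = ∫_0^1 (6*x^4 - 6*x^3 - 3*x^2 + 3*x) dx. Term by term:
  ∫_0^1 6*x^4 dx = 6/5;  ∫_0^1 -6*x^3 dx = -3/2;  ∫_0^1 -3*x^2 dx = -1;
  ∫_0^1 3*x dx = 3/2.
Sum: 6/5 − 3/2 − 1 + 3/2 = 1/5.
So RHS = -∫_0^1 v(x) φ(x) dx = -1/5.
LHS − RHS = 1/2 ≠ 0, so the identity fails.
(For a valid weak derivative the identity must hold for EVERY test function, in particular this one. The failure shows v is NOT the weak derivative of u.)
Correct weak derivative would be u'(x) = -6*x**2.


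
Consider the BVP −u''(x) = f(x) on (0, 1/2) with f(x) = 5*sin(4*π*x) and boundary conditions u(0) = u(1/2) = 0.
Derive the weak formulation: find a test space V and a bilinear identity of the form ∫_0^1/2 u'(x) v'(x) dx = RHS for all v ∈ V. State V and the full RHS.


V = H^1_0(0, 1/2) (so v(0) = v(1/2) = 0); weak form: ∫_0^1/2 u'v' dx = ∫_0^1/2 (5*sin(4*π*x)) v dx for all v ∈ V.

Multiply both sides by a test function v and integrate from 0 to 1/2:
  ∫_0^1/2 −u''(x) v(x) dx = ∫_0^1/2 f(x) v(x) dx.
Integrate the LHS by parts once:
  ∫_0^1/2 −u'' v dx = −[u'(x) v(x)]_0^1/2 + ∫_0^1/2 u'(x) v'(x) dx.
Thus ∫_0^1/2 u'(x) v'(x) dx = ∫_0^1/2 f(x) v(x) dx + [u'(x) v(x)]_0^1/2.
Choose V so that boundary terms are either known or forced to vanish.
u is Dirichlet: u(0) = u(1/2) = 0. Let V = H^1_0(0, 1/2); then v(0) = v(1/2) = 0, and [u' v]_0^1/2 = 0.
Weak formulation: find u (satisfying any essential BC) such that ∫_0^1/2 u'(x) v'(x) dx = ∫_0^1/2 f v dx for all v ∈ V.
Substituting f(x) = 5*sin(4*π*x), the right-hand side is ∫_0^1/2 (5*sin(4*π*x)) v dx.


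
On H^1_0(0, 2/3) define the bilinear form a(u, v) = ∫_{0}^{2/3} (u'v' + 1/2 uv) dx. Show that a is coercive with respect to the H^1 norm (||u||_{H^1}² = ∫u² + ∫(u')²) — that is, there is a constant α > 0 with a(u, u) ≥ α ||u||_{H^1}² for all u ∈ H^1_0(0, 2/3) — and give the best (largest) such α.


α = (2 + 9*π^2)/(4 + 9*π^2)

Coercivity of a(·,·) on H^1_0(0, 2/3) means a(u, u) ≥ α ||u||_{H^1}² for every u ∈ H^1_0.
The interval has length L = 2/3, and Poincaré/coercivity depend only on L. Here a(u, u) = ∫(u')² + (1/2)·∫u².
Here 0 < c = 1/2 < 1. The condition a(u,u) ≥ α||u||_{H^1}² reads (1−α)∫(u')² ≥ (α−c)∫u². Any admissible α is ≤ 1 (rapidly oscillating u have ∫u²/∫(u')² → 0), and α = 1 would force 0 ≥ (1−c)∫u², impossible since c < 1; so 1−α > 0. By the sharp Poincaré inequality on H^1_0 of an interval of length L, ∫(u')² ≥ (π/L)²∫u² with equality for the first sine mode sin(π(x−x₀)/L) (x₀ the left endpoint), so the inequality holds for all u iff (1−α)(π/L)² ≥ α − c, i.e. α ≤ ((π/L)² + c)/((π/L)² + 1) = (1 + c(L/π)²)/(1 + (L/π)²). With (π/L)² = 9*π^2/4 and c = 1/2, the largest admissible constant is α = ((π/L)² + c)/((π/L)² + 1).
Simplifying, α = (2 + 9*π^2)/(4 + 9*π^2).


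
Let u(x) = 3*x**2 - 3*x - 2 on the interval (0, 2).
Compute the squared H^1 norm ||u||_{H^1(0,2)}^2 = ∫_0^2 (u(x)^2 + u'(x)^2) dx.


||u||_{H^1}^2 = 258/5

The H^1 norm (squared) on an interval (0, L) is
  ||u||_{H^1}^2 = ∫_0^L u(x)^2 dx + ∫_0^L u'(x)^2 dx.
Compute u'(x) = 6*x - 3.
Then u(x)^2 = 9*x**4 - 18*x**3 - 3*x**2 + 12*x + 4 and u'(x)^2 = 36*x**2 - 36*x + 9.
Integrate each monomial from 0 to 2 using ∫_0^2 c·x^n dx = c·2^(n+1)/(n+1):
  ∫_0^2 u(x)^2 dx = ∫_0^2 (9*x^4 - 18*x^3 - 3*x^2 + 12*x + 4) dx. Term by term:
    ∫_0^2 9*x^4 dx = 288/5;  ∫_0^2 -18*x^3 dx = -72;  ∫_0^2 -3*x^2 dx = -8;
    ∫_0^2 12*x dx = 24;  ∫_0^2 4 dx = 8.
  Sum: 288/5 − 72 − 8 + 24 + 8 = 48/5.
  ∫_0^2 u'(x)^2 dx = ∫_0^2 (36*x^2 - 36*x + 9) dx. Term by term:
    ∫_0^2 36*x^2 dx = 96;  ∫_0^2 -36*x dx = -72;  ∫_0^2 9 dx = 18.
  Sum: 96 − 72 + 18 = 42.
Adding: ||u||_{H^1}^2 = 48/5 + 42 = 258/5.


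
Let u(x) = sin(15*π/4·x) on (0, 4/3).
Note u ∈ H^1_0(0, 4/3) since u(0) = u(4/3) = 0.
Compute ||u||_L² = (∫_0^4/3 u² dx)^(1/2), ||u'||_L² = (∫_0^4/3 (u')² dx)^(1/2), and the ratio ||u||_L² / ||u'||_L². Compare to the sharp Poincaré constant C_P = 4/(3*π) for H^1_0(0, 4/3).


||u||_L² / ||u'||_L² = 4/(15*π) < C_P = 4/(3*π).

u(x) = sin(15*π/4·x), so u'(x) = 15*π*cos(15*π*x/4)/4.
Writing u(x) = A·sin(kπx/L) with A = 1 and k = 5, use ∫_0^L sin²(kπx/L) dx = L/2 and ∫_0^L cos²(kπx/L) dx = L/2.
u² = 1·sin²(15*π/4·x) and (u')² = 225*π^2/16·cos²(15*π/4·x), and each of sin², cos² integrates to L/2 = 2/3 over (0, 4/3).
∫_0^4/3 u² dx = 2/3, so ||u||_L² = sqrt(6)/3.
∫_0^4/3 (u')² dx = 75*π^2/8, so ||u'||_L² = 5*sqrt(6)*π/4.
Ratio ||u||_L² / ||u'||_L² = 4/(15*π).
Sharp Poincaré constant on H^1_0(0, 4/3) is C_P = L/π = 4/(3*π), achieved by sin(3*π/4·x).
This is the k = 5 harmonic; the ratio L/(kπ) is strictly less than C_P = L/π, consistent with the sharp inequality ||u||_L² ≤ C_P ||u'||_L².


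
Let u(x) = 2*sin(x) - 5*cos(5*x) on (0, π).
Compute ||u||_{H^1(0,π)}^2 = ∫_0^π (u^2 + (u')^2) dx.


||u||_{H^1(0,π)}^2 = 329*π

u'(x) = 25*sin(5*x) + 2*cos(x).
Expand u² and (u')² and integrate term by term on (0, π), using: for integers n ≥ 1, ∫_0^π sin²(nx) dx = ∫_0^π cos²(nx) dx = π/2; for n ≠ n', ∫_0^π sin(nx)sin(n'x) dx = ∫_0^π cos(nx)cos(n'x) dx = 0; and by product-to-sum, ∫_0^π sin(nx)cos(n'x) dx = ½∫_0^π [sin((n+n')x) + sin((n−n')x)] dx, which is 0 when n+n' is even and 2n/(n²−n'²) when n+n' is odd (it need not vanish on (0, π)).
  u² squared terms: (-5)²·∫cos(5x)² dx = 25·π/2 = 25*π/2;  (2)²·∫sin(x)² dx = 4·π/2 = 2*π.
  u² cross terms: 2·(-5)·(2)·∫cos(5x)·sin(x) dx = -20·(0) = 0.
  So ∫_0^π u² dx = 25*π/2 + 2*π + 0 = 29*π/2.
  (u')² squared terms: (2)²·∫cos(x)² dx = 4·π/2 = 2*π;  (25)²·∫sin(5x)² dx = 625·π/2 = 625*π/2.
  (u')² cross terms: 2·(2)·(25)·∫cos(x)·sin(5x) dx = 100·(0) = 0.
  So ∫_0^π (u')² dx = 2*π + 625*π/2 + 0 = 629*π/2.
||u||_{H^1}^2 = (29*π/2) + (629*π/2) = 329*π.


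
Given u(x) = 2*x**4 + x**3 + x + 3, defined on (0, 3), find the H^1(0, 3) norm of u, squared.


||u||_{H^1}^2 = 1411818/35

The H^1 norm (squared) on an interval (0, L) is
  ||u||_{H^1}^2 = ∫_0^L u(x)^2 dx + ∫_0^L u'(x)^2 dx.
Compute u'(x) = 8*x**3 + 3*x**2 + 1.
Then u(x)^2 = 4*x**8 + 4*x**7 + x**6 + 4*x**5 + 14*x**4 + 6*x**3 + x**2 + 6*x + 9 and u'(x)^2 = 64*x**6 + 48*x**5 + 9*x**4 + 16*x**3 + 6*x**2 + 1.
Integrate each monomial from 0 to 3 using ∫_0^3 c·x^n dx = c·3^(n+1)/(n+1):
  ∫_0^3 u(x)^2 dx = ∫_0^3 (4*x^8 + 4*x^7 + x^6 + 4*x^5 + 14*x^4 + 6*x^3 + x^2 + 6*x + 9) dx. Term by term:
    ∫_0^3 4*x^8 dx = 8748;  ∫_0^3 4*x^7 dx = 6561/2;  ∫_0^3 x^6 dx = 2187/7;
    ∫_0^3 4*x^5 dx = 486;  ∫_0^3 14*x^4 dx = 3402/5;  ∫_0^3 6*x^3 dx = 243/2;
    ∫_0^3 x^2 dx = 9;  ∫_0^3 6*x dx = 27;  ∫_0^3 9 dx = 27.
  Sum: 8748 + 6561/2 + 2187/7 + 486 + 3402/5 + 243/2 + 9 + 27 + 27 = 479214/35.
  ∫_0^3 u'(x)^2 dx = ∫_0^3 (64*x^6 + 48*x^5 + 9*x^4 + 16*x^3 + 6*x^2 + 1) dx. Term by term:
    ∫_0^3 64*x^6 dx = 139968/7;  ∫_0^3 48*x^5 dx = 5832;  ∫_0^3 9*x^4 dx = 2187/5;
    ∫_0^3 16*x^3 dx = 324;  ∫_0^3 6*x^2 dx = 54;  ∫_0^3 1 dx = 3.
  Sum: 139968/7 + 5832 + 2187/5 + 324 + 54 + 3 = 932604/35.
Adding: ||u||_{H^1}^2 = 479214/35 + 932604/35 = 1411818/35.


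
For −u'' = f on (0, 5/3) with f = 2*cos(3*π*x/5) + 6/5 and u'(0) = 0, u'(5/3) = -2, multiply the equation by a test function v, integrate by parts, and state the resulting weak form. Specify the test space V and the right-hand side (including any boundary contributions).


V = H^1(0, 5/3) (v unrestricted at boundary; u is determined up to an additive constant); weak form: ∫_0^5/3 u'v' dx = ∫_0^5/3 (2*cos(3*π*x/5) + 6/5) v dx − 2·v(5/3) for all v ∈ V.

Multiply both sides by a test function v and integrate from 0 to 5/3:
  ∫_0^5/3 −u''(x) v(x) dx = ∫_0^5/3 f(x) v(x) dx.
Integrate the LHS by parts once:
  ∫_0^5/3 −u'' v dx = −[u'(x) v(x)]_0^5/3 + ∫_0^5/3 u'(x) v'(x) dx.
Thus ∫_0^5/3 u'(x) v'(x) dx = ∫_0^5/3 f(x) v(x) dx + [u'(x) v(x)]_0^5/3.
Choose V so that boundary terms are either known or forced to vanish.
u has inhomogeneous Neumann u'(0) = 0, u'(5/3) = -2. [u' v]_0^5/3 = (-2)·v(5/3) − (0)·v(0) = − 2·v(5/3). Take V = H^1(0, 5/3); boundary term becomes part of RHS.
Weak formulation: find u (satisfying any essential BC) such that ∫_0^5/3 u'(x) v'(x) dx = ∫_0^5/3 f v dx − 2·v(5/3) for all v ∈ V (Neumann data are natural BCs: they enter the RHS as boundary terms).
Substituting f(x) = 2*cos(3*π*x/5) + 6/5, the right-hand side is ∫_0^5/3 (2*cos(3*π*x/5) + 6/5) v dx − 2·v(5/3).
Compatibility check (pure Neumann): taking v ≡ 1 ∈ V gives 0 = ∫_0^5/3 f dx + (-2) − (0), i.e. ∫_0^5/3 f dx must equal u'(0) − u'(5/3) = 2. Indeed ∫_0^5/3 (2*cos(3*π*x/5) + 6/5) dx = 2, so the data are compatible. The solution is then unique only up to an additive constant (fix it e.g. by requiring ∫_0^5/3 u dx = 0).


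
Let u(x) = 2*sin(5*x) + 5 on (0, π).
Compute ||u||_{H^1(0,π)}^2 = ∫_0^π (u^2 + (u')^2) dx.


||u||_{H^1(0,π)}^2 = 8 + 77*π

u'(x) = 10*cos(5*x).
Expand u² and (u')² and integrate term by term on (0, π), using: for integers n ≥ 1, ∫_0^π sin²(nx) dx = ∫_0^π cos²(nx) dx = π/2; for n ≠ n', ∫_0^π sin(nx)sin(n'x) dx = ∫_0^π cos(nx)cos(n'x) dx = 0; and by product-to-sum, ∫_0^π sin(nx)cos(n'x) dx = ½∫_0^π [sin((n+n')x) + sin((n−n')x)] dx, which is 0 when n+n' is even and 2n/(n²−n'²) when n+n' is odd (it need not vanish on (0, π)). For the constant mode: ∫_0^π 1 dx = π, ∫_0^π cos(nx) dx = 0, ∫_0^π sin(nx) dx = (1−(−1)^n)/n.
  u² squared terms: (5)²·∫1 dx = 25·π = 25*π;  (2)²·∫sin(5x)² dx = 4·π/2 = 2*π.
  u² cross terms: 2·(5)·(2)·∫1·sin(5x) dx = 20·(2/5) = 8.
  So ∫_0^π u² dx = 25*π + 2*π + 8 = 8 + 27*π.
  (u')² squared terms: (10)²·∫cos(5x)² dx = 100·π/2 = 50*π.
  So ∫_0^π (u')² dx = 50*π.
||u||_{H^1}^2 = (8 + 27*π) + (50*π) = 8 + 77*π.


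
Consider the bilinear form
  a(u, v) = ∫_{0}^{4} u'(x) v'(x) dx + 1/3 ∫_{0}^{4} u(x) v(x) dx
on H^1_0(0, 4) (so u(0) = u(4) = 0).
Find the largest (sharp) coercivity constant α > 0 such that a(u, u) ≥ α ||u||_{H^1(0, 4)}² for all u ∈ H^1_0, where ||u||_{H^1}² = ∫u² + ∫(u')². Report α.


α = (16/3 + π^2)/(π^2 + 16)

Coercivity of a(·,·) on H^1_0(0, 4) means a(u, u) ≥ α ||u||_{H^1}² for every u ∈ H^1_0.
The interval has length L = 4, and Poincaré/coercivity depend only on L. Here a(u, u) = ∫(u')² + (1/3)·∫u².
Here 0 < c = 1/3 < 1. The condition a(u,u) ≥ α||u||_{H^1}² reads (1−α)∫(u')² ≥ (α−c)∫u². Any admissible α is ≤ 1 (rapidly oscillating u have ∫u²/∫(u')² → 0), and α = 1 would force 0 ≥ (1−c)∫u², impossible since c < 1; so 1−α > 0. By the sharp Poincaré inequality on H^1_0 of an interval of length L, ∫(u')² ≥ (π/L)²∫u² with equality for the first sine mode sin(π(x−x₀)/L) (x₀ the left endpoint), so the inequality holds for all u iff (1−α)(π/L)² ≥ α − c, i.e. α ≤ ((π/L)² + c)/((π/L)² + 1) = (1 + c(L/π)²)/(1 + (L/π)²). With (π/L)² = π^2/16 and c = 1/3, the largest admissible constant is α = ((π/L)² + c)/((π/L)² + 1).
Simplifying, α = (16/3 + π^2)/(π^2 + 16).


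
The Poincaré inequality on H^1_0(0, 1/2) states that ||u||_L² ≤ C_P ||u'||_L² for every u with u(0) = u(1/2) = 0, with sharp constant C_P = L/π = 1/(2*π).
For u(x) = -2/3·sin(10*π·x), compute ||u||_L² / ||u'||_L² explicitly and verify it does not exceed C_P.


||u||_L² / ||u'||_L² = 1/(10*π) < C_P = 1/(2*π).

u(x) = -2/3·sin(10*π·x), so u'(x) = -20*π*cos(10*π*x)/3.
Writing u(x) = A·sin(kπx/L) with A = -2/3 and k = 5, use ∫_0^L sin²(kπx/L) dx = L/2 and ∫_0^L cos²(kπx/L) dx = L/2.
u² = 4/9·sin²(10*π·x) and (u')² = 400*π^2/9·cos²(10*π·x), and each of sin², cos² integrates to L/2 = 1/4 over (0, 1/2).
∫_0^1/2 u² dx = 1/9, so ||u||_L² = 1/3.
∫_0^1/2 (u')² dx = 100*π^2/9, so ||u'||_L² = 10*π/3.
Ratio ||u||_L² / ||u'||_L² = 1/(10*π).
Sharp Poincaré constant on H^1_0(0, 1/2) is C_P = L/π = 1/(2*π), achieved by sin(2*π·x).
This is the k = 5 harmonic; the ratio L/(kπ) is strictly less than C_P = L/π, consistent with the sharp inequality ||u||_L² ≤ C_P ||u'||_L².


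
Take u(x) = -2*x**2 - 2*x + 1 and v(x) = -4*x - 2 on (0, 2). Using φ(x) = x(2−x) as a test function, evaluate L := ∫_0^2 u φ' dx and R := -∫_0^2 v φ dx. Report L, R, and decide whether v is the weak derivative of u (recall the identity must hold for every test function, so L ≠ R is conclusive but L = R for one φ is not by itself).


LHS = 8, RHS = 8. Yes, v = u' weakly.

u(x) = -2*x**2 - 2*x + 1, classical derivative u'(x) = -4*x - 2.
φ(x) = x(2−x), so φ'(x) = 2 - 2*x.
Note φ(0) = φ(2) = 0, so the boundary term u·φ vanishes.
LHS = ∫_0^2 u(x) φ'(x) dx = ∫_0^2 (4*x^3 - 6*x + 2) dx. Term by term:
  ∫_0^2 4*x^3 dx = 16;  ∫_0^2 -6*x dx = -12;  ∫_0^2 2 dx = 4.
Sum: 16 − 12 + 4 = 8.
So LHS = 8.
∫_0^2 v(x) φ(x) dx = ∫_0^2 (4*x^3 - 6*x^2 - 4*x) dx. Term by term:
  ∫_0^2 4*x^3 dx = 16;  ∫_0^2 -6*x^2 dx = -16;  ∫_0^2 -4*x dx = -8.
Sum: 16 − 16 − 8 = -8.
So RHS = -∫_0^2 v(x) φ(x) dx = 8.
LHS = RHS, so the identity holds for this test φ.
Moreover u is smooth here and v(x) = u'(x) = -4*x - 2 pointwise, so the identity holds for every test function. Hence v is the weak derivative of u.


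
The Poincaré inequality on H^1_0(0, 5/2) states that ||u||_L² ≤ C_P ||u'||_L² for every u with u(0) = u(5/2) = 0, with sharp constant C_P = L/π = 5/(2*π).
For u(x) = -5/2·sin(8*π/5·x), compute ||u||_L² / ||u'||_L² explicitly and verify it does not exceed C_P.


||u||_L² / ||u'||_L² = 5/(8*π) < C_P = 5/(2*π).

u(x) = -5/2·sin(8*π/5·x), so u'(x) = -4*π*cos(8*π*x/5).
Writing u(x) = A·sin(kπx/L) with A = -5/2 and k = 4, use ∫_0^L sin²(kπx/L) dx = L/2 and ∫_0^L cos²(kπx/L) dx = L/2.
u² = 25/4·sin²(8*π/5·x) and (u')² = 16*π^2·cos²(8*π/5·x), and each of sin², cos² integrates to L/2 = 5/4 over (0, 5/2).
∫_0^5/2 u² dx = 125/16, so ||u||_L² = 5*sqrt(5)/4.
∫_0^5/2 (u')² dx = 20*π^2, so ||u'||_L² = 2*sqrt(5)*π.
Ratio ||u||_L² / ||u'||_L² = 5/(8*π).
Sharp Poincaré constant on H^1_0(0, 5/2) is C_P = L/π = 5/(2*π), achieved by sin(2*π/5·x).
This is the k = 4 harmonic; the ratio L/(kπ) is strictly less than C_P = L/π, consistent with the sharp inequality ||u||_L² ≤ C_P ||u'||_L².


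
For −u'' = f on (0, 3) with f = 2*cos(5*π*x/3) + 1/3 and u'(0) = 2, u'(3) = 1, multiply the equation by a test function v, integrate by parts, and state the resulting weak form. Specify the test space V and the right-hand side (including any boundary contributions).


V = H^1(0, 3) (v unrestricted at boundary; u is determined up to an additive constant); weak form: ∫_0^3 u'v' dx = ∫_0^3 (2*cos(5*π*x/3) + 1/3) v dx + v(3) − 2·v(0) for all v ∈ V.

Multiply both sides by a test function v and integrate from 0 to 3:
  ∫_0^3 −u''(x) v(x) dx = ∫_0^3 f(x) v(x) dx.
Integrate the LHS by parts once:
  ∫_0^3 −u'' v dx = −[u'(x) v(x)]_0^3 + ∫_0^3 u'(x) v'(x) dx.
Thus ∫_0^3 u'(x) v'(x) dx = ∫_0^3 f(x) v(x) dx + [u'(x) v(x)]_0^3.
Choose V so that boundary terms are either known or forced to vanish.
u has inhomogeneous Neumann u'(0) = 2, u'(3) = 1. [u' v]_0^3 = (1)·v(3) − (2)·v(0) = v(3) − 2·v(0). Take V = H^1(0, 3); boundary term becomes part of RHS.
Weak formulation: find u (satisfying any essential BC) such that ∫_0^3 u'(x) v'(x) dx = ∫_0^3 f v dx + v(3) − 2·v(0) for all v ∈ V (Neumann data are natural BCs: they enter the RHS as boundary terms).
Substituting f(x) = 2*cos(5*π*x/3) + 1/3, the right-hand side is ∫_0^3 (2*cos(5*π*x/3) + 1/3) v dx + v(3) − 2·v(0).
Compatibility check (pure Neumann): taking v ≡ 1 ∈ V gives 0 = ∫_0^3 f dx + (1) − (2), i.e. ∫_0^3 f dx must equal u'(0) − u'(3) = 1. Indeed ∫_0^3 (2*cos(5*π*x/3) + 1/3) dx = 1, so the data are compatible. The solution is then unique only up to an additive constant (fix it e.g. by requiring ∫_0^3 u dx = 0).


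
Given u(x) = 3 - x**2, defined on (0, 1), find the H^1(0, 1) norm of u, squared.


||u||_{H^1}^2 = 128/15

The H^1 norm (squared) on an interval (0, L) is
  ||u||_{H^1}^2 = ∫_0^L u(x)^2 dx + ∫_0^L u'(x)^2 dx.
Compute u'(x) = -2*x.
Then u(x)^2 = x**4 - 6*x**2 + 9 and u'(x)^2 = 4*x**2.
Integrate each monomial from 0 to 1 using ∫_0^1 c·x^n dx = c·1^(n+1)/(n+1):
  ∫_0^1 u(x)^2 dx = ∫_0^1 (x^4 - 6*x^2 + 9) dx. Term by term:
    ∫_0^1 x^4 dx = 1/5;  ∫_0^1 -6*x^2 dx = -2;  ∫_0^1 9 dx = 9.
  Sum: 1/5 − 2 + 9 = 36/5.
  ∫_0^1 u'(x)^2 dx = ∫_0^1 (4*x^2) dx. Term by term:
    ∫_0^1 4*x^2 dx = 4/3.
Adding: ||u||_{H^1}^2 = 36/5 + 4/3 = 128/15.


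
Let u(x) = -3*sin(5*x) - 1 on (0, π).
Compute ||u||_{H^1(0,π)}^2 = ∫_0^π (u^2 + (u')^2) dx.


||u||_{H^1(0,π)}^2 = 12/5 + 118*π

u'(x) = -15*cos(5*x).
Expand u² and (u')² and integrate term by term on (0, π), using: for integers n ≥ 1, ∫_0^π sin²(nx) dx = ∫_0^π cos²(nx) dx = π/2; for n ≠ n', ∫_0^π sin(nx)sin(n'x) dx = ∫_0^π cos(nx)cos(n'x) dx = 0; and by product-to-sum, ∫_0^π sin(nx)cos(n'x) dx = ½∫_0^π [sin((n+n')x) + sin((n−n')x)] dx, which is 0 when n+n' is even and 2n/(n²−n'²) when n+n' is odd (it need not vanish on (0, π)). For the constant mode: ∫_0^π 1 dx = π, ∫_0^π cos(nx) dx = 0, ∫_0^π sin(nx) dx = (1−(−1)^n)/n.
  u² squared terms: (-1)²·∫1 dx = 1·π = π;  (-3)²·∫sin(5x)² dx = 9·π/2 = 9*π/2.
  u² cross terms: 2·(-1)·(-3)·∫1·sin(5x) dx = 6·(2/5) = 12/5.
  So ∫_0^π u² dx = π + 9*π/2 + 12/5 = 12/5 + 11*π/2.
  (u')² squared terms: (-15)²·∫cos(5x)² dx = 225·π/2 = 225*π/2.
  So ∫_0^π (u')² dx = 225*π/2.
||u||_{H^1}^2 = (12/5 + 11*π/2) + (225*π/2) = 12/5 + 118*π.


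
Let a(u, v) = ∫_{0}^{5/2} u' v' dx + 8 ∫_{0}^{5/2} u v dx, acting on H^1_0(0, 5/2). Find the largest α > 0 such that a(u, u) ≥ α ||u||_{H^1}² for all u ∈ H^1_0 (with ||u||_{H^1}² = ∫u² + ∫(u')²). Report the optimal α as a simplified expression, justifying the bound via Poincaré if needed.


α = 1

Coercivity of a(·,·) on H^1_0(0, 5/2) means a(u, u) ≥ α ||u||_{H^1}² for every u ∈ H^1_0.
The interval has length L = 5/2, and Poincaré/coercivity depend only on L. Here a(u, u) = ∫(u')² + (8)·∫u².
Here c = 8 ≥ 1, so a(u,u) = ∫(u')² + c∫u² ≥ ∫(u')² + ∫u² = ||u||_{H^1}², i.e. α = 1 works. No larger α is possible: a(u,u) ≥ α||u||_{H^1}² means (1−α)∫(u')² ≥ (α−c)∫u², and for the modes u_n = sin(nπ(x−x₀)/L) (x₀ the left endpoint) one has ∫u_n²/∫(u_n')² = (L/(nπ))² → 0, so a(u_n,u_n)/||u_n||_{H^1}² → 1. Hence the optimal constant is α = 1.
Therefore α = 1.


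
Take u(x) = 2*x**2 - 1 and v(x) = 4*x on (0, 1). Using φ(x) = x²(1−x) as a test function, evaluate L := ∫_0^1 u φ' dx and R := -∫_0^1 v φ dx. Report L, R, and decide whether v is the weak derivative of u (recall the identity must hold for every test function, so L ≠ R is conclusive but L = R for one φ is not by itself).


LHS = -1/5, RHS = -1/5. Yes, v = u' weakly.

u(x) = 2*x**2 - 1, classical derivative u'(x) = 4*x.
φ(x) = x²(1−x), so φ'(x) = x*(2 - 3*x).
Note φ(0) = φ(1) = 0, so the boundary term u·φ vanishes.
LHS = ∫_0^1 u(x) φ'(x) dx = ∫_0^1 (-6*x^4 + 4*x^3 + 3*x^2 - 2*x) dx. Term by term:
  ∫_0^1 -6*x^4 dx = -6/5;  ∫_0^1 4*x^3 dx = 1;  ∫_0^1 3*x^2 dx = 1;
  ∫_0^1 -2*x dx = -1.
Sum: -6/5 + 1 + 1 − 1 = -1/5.
So LHS = -1/5.
∫_0^1 v(x) φ(x) dx = ∫_0^1 (-4*x^4 + 4*x^3) dx. Term by term:
  ∫_0^1 -4*x^4 dx = -4/5;  ∫_0^1 4*x^3 dx = 1.
Sum: -4/5 + 1 = 1/5.
So RHS = -∫_0^1 v(x) φ(x) dx = -1/5.
LHS = RHS, so the identity holds for this test φ.
Moreover u is smooth here and v(x) = u'(x) = 4*x pointwise, so the identity holds for every test function. Hence v is the weak derivative of u.


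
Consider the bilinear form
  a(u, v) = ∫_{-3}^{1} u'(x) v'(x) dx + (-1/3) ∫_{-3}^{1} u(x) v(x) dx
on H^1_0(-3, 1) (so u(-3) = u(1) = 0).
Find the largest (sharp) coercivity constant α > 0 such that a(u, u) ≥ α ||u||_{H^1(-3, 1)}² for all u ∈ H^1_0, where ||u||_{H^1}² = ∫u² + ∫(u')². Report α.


α = (-16/3 + π^2)/(π^2 + 16)

Coercivity of a(·,·) on H^1_0(-3, 1) means a(u, u) ≥ α ||u||_{H^1}² for every u ∈ H^1_0.
The interval has length L = 4, and Poincaré/coercivity depend only on L. Here a(u, u) = ∫(u')² + (-1/3)·∫u².
Here c = -1/3 < 0 with |c| < (π/L)² = π^2/16, so coercivity still holds. The condition a(u,u) ≥ α||u||_{H^1}² reads (1−α)∫(u')² ≥ (α−c)∫u². Any admissible α is ≤ 1 (rapidly oscillating u have ∫u²/∫(u')² → 0), and α = 1 would force 0 ≥ (1−c)∫u², impossible since c < 1; so 1−α > 0. By the sharp Poincaré inequality on H^1_0 of an interval of length L, ∫(u')² ≥ (π/L)²∫u² with equality for the first sine mode sin(π(x−x₀)/L) (x₀ the left endpoint), so the inequality holds for all u iff (1−α)(π/L)² ≥ α − c, i.e. α ≤ ((π/L)² + c)/((π/L)² + 1) = (1 + c(L/π)²)/(1 + (L/π)²). (Direct route, valid since c ≤ 0: Poincaré gives c∫u² ≥ c(L/π)²∫(u')², so a(u,u) ≥ (1 + c(L/π)²)∫(u')², while ||u||_{H^1}² ≤ (1 + (L/π)²)∫(u')²; dividing yields the same α.) With (π/L)² = π^2/16 and c = -1/3, the largest admissible constant is α = ((π/L)² + c)/((π/L)² + 1).
Simplifying, α = (-16/3 + π^2)/(π^2 + 16).
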